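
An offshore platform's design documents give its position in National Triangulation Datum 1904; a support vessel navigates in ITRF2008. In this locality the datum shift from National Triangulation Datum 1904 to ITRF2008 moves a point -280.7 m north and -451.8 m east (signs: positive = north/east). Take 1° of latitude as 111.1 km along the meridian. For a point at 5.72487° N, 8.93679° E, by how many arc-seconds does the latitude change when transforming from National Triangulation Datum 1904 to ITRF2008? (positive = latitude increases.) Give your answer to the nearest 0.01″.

Δφ = -9.10″

1° of latitude = 111.1 km, so Δφ = -280.7 / 111100 = -0.0025266° = -9.096″.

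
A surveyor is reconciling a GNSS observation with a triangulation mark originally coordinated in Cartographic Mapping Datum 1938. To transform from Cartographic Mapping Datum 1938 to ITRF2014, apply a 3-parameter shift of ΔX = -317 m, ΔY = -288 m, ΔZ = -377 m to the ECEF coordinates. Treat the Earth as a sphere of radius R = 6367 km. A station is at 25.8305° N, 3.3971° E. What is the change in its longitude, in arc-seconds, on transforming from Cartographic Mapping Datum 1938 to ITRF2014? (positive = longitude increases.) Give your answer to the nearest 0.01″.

Δλ = -9.67″

sin φ = 0.435710, cos φ = 0.900087, sin λ = 0.059256, cos λ = 0.998243.
East component: ΔE = −sin λ·ΔX + cos λ·ΔY = −(0.059256)(-317) + (0.998243)(-288) = -268.71 m.
1° of latitude spans πR/180 = 111125 m; at latitude φ, 1° of longitude spans that × cos φ = 100022.3 m, so Δλ = -268.71 / 100022.3 × 3600 = -9.671″.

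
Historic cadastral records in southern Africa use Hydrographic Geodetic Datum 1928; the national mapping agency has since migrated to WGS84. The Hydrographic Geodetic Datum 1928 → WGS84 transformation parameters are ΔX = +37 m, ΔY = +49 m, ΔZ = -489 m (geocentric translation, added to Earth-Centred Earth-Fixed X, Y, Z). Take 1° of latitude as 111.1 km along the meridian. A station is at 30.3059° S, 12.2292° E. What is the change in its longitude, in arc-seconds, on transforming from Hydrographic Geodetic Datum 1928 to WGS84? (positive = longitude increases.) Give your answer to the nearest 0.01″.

Δλ = 1.50″

sin φ = -0.504617, cos φ = 0.863344, sin λ = 0.211823, cos λ = 0.977308.
East component: ΔE = −sin λ·ΔX + cos λ·ΔY = −(0.211823)(37) + (0.977308)(49) = 40.05 m.
1° of latitude spans 111100 m; at latitude φ, 1° of longitude spans that × cos φ = 95917.5 m, so Δλ = 40.05 / 95917.5 × 3600 = 1.503″.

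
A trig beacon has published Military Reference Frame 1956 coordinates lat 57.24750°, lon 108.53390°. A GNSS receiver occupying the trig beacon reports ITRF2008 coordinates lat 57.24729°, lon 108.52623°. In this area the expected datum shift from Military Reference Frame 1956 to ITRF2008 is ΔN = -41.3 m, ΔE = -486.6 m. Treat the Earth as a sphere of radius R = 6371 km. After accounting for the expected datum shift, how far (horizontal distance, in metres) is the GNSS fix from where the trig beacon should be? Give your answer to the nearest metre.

Observed coordinate differences: Δφ = -0.00021°, Δλ = -0.00767°.
Converting to metres (1° lat = 111195 m, cos φ = 0.541011): observed ΔN = -23.4 m, observed ΔE = -461.4 m.
Subtracting the expected shift leaves a residual of -23.4 − (-41.3) = 17.9 m north and -461.4 − (-486.6) = 25.2 m east.
Residual distance = √(17.9² + 25.2²) = 30.9 m.

31 m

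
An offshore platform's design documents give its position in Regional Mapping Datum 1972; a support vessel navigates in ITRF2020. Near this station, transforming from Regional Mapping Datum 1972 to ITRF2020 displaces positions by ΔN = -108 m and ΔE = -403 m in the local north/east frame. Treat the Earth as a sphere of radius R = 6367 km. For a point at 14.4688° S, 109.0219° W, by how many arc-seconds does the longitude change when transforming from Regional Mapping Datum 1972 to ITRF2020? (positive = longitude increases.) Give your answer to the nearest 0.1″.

Δλ = -13.5″

At latitude -14.4688°, cos φ = 0.968284.
One radian of longitude at latitude φ spans R cos φ, so Δλ = ΔE / (R cos φ) = -403.0 / (6367000 × 0.968284) = -6.5368e-05 rad = -13.483″.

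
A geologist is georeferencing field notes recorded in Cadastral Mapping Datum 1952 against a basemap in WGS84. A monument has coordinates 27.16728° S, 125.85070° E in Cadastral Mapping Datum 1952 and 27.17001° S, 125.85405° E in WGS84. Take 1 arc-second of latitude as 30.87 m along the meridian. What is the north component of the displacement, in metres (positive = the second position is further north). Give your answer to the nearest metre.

Δφ = -27.17001° − -27.16728° = -0.00273°; Δλ = 125.85405° − 125.85070° = +0.00335°.
1° of latitude = 3600 × 30.87 = 111132 m.
ΔN = Δφ × 111132 = -303.4 m; ΔE = Δλ × 111132 × cos(-27.16728°) = +0.00335 × 111132 × 0.889677 = 331.2 m.

ΔN = -303 m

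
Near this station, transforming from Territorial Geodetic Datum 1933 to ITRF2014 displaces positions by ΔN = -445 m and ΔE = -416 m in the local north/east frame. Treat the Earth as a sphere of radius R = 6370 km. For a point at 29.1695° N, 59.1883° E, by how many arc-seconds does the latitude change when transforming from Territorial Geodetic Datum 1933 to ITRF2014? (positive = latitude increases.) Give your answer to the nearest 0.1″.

Δφ = -14.4″

On a sphere of radius R, 1 rad of latitude = R, so Δφ = ΔN / R = -445.0 / 6370000 = -6.9859e-05 rad = -14.409″.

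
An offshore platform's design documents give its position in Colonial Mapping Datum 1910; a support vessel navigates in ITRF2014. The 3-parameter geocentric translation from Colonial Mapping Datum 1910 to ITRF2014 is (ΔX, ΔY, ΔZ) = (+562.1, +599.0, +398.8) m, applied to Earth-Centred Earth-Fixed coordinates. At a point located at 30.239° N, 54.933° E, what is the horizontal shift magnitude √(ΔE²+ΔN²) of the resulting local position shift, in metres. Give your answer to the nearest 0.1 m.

At φ = 30.239°, λ = 54.933°: sin φ = 0.503608, cos φ = 0.863932, sin λ = 0.818481, cos λ = 0.574534.
ΔE = −sin λ·ΔX + cos λ·ΔY = −(0.818481)·(562.1) + (0.574534)·(599.0) = -115.92 m.
ΔN = −sin φ cos λ·ΔX − sin φ sin λ·ΔY + cos φ·ΔZ = −(0.503608)(0.574534)(562.1) − (0.503608)(0.818481)(599.0) + (0.863932)(398.8) = -65.01 m.
Horizontal magnitude = √(ΔE² + ΔN²) = √((-115.92)² + (-65.01)²) = 132.90 m.

132.9 m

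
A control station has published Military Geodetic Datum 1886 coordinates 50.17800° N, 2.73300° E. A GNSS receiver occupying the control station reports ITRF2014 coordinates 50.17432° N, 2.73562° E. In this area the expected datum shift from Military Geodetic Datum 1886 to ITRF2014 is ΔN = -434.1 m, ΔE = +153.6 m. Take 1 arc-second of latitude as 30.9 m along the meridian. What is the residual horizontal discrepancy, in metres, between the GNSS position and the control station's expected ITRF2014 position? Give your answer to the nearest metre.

41 m

Observed coordinate differences: Δφ = -0.00368°, Δλ = +0.00262°.
Converting to metres (1° lat = 111240 m, cos φ = 0.640405): observed ΔN = -409.4 m, observed ΔE = 186.6 m.
Subtracting the expected shift leaves a residual of -409.4 − (-434.1) = 24.7 m north and 186.6 − (153.6) = 33.0 m east.
Residual distance = √(24.7² + 33.0²) = 41.3 m.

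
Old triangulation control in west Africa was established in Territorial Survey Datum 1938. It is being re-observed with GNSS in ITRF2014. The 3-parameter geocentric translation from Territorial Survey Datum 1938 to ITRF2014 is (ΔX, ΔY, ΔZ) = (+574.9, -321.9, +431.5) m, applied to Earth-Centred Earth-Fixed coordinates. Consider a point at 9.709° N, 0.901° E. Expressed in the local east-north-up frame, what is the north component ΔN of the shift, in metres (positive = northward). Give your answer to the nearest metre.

At φ = 9.709°, λ = 0.901°: sin φ = 0.168644, cos φ = 0.985677, sin λ = 0.015725, cos λ = 0.999876.
ΔN = −sin φ cos λ·ΔX − sin φ sin λ·ΔY + cos φ·ΔZ = −(0.168644)(0.999876)(574.9) − (0.168644)(0.015725)(-321.9) + (0.985677)(431.5) = 329.23 m.

ΔN = 329 m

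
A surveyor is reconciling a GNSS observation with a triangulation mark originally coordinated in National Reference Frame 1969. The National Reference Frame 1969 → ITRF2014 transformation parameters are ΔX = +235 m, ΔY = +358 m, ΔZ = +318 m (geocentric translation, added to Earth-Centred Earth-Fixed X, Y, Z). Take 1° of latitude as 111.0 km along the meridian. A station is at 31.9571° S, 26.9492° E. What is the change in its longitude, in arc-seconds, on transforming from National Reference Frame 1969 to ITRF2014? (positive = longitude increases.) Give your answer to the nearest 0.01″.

sin φ = -0.529284, cos φ = 0.848445, sin λ = 0.453200, cos λ = 0.891409.
East component: ΔE = −sin λ·ΔX + cos λ·ΔY = −(0.453200)(235) + (0.891409)(358) = 212.62 m.
1° of latitude spans 111000 m; at latitude φ, 1° of longitude spans that × cos φ = 94177.4 m, so Δλ = 212.62 / 94177.4 × 3600 = 8.128″.

Δλ = 8.13″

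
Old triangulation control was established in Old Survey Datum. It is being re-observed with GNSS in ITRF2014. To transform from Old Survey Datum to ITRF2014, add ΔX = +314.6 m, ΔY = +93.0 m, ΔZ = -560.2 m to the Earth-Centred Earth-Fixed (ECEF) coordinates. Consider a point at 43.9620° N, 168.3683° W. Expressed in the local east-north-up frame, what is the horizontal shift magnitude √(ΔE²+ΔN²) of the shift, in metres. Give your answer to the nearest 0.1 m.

178.5 m

At φ = 43.9620°, λ = -168.3683°: sin φ = 0.694181, cos φ = 0.719800, sin λ = -0.201620, cos λ = -0.979464.
ΔE = −sin λ·ΔX + cos λ·ΔY = −(-0.201620)·(314.6) + (-0.979464)·(93.0) = -27.66 m.
ΔN = −sin φ cos λ·ΔX − sin φ sin λ·ΔY + cos φ·ΔZ = −(0.694181)(-0.979464)(314.6) − (0.694181)(-0.201620)(93.0) + (0.719800)(-560.2) = -176.31 m.
Horizontal magnitude = √(ΔE² + ΔN²) = √((-27.66)² + (-176.31)²) = 178.47 m.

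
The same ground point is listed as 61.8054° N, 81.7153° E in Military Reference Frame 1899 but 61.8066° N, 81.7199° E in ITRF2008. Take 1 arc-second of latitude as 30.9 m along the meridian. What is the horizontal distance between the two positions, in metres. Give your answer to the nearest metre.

Δφ = 61.8066° − 61.8054° = +0.0012°; Δλ = 81.7199° − 81.7153° = +0.0046°.
1° of latitude = 3600 × 30.90 = 111240 m.
ΔN = Δφ × 111240 = 133.5 m; ΔE = Δλ × 111240 × cos(61.8054°) = +0.0046 × 111240 × 0.472468 = 241.8 m.
Distance = √(ΔE² + ΔN²) = √(241.8² + 133.5²) = 276.2 m.

276 m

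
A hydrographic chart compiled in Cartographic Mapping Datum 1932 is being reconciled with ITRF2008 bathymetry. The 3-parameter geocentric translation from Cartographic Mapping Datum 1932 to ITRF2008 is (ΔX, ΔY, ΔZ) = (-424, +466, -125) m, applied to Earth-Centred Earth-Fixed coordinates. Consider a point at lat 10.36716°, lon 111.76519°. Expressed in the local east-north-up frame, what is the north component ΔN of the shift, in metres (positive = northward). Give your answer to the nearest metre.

The local north axis is (−sin φ cos λ, −sin φ sin λ, cos φ), giving ΔN = -28.293 − 77.881 − 122.959 = -229.13 m.

ΔN = -229 m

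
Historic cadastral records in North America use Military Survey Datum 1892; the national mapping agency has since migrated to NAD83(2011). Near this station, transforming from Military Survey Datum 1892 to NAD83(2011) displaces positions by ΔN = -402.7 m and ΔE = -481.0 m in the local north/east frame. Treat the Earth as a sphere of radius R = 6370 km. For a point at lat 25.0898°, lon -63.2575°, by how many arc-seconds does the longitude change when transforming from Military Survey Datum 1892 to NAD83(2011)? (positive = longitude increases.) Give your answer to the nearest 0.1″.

At latitude 25.0898°, cos φ = 0.905644.
One radian of longitude at latitude φ spans R cos φ, so Δλ = ΔE / (R cos φ) = -481.0 / (6370000 × 0.905644) = -8.3377e-05 rad = -17.198″.

Δλ = -17.2″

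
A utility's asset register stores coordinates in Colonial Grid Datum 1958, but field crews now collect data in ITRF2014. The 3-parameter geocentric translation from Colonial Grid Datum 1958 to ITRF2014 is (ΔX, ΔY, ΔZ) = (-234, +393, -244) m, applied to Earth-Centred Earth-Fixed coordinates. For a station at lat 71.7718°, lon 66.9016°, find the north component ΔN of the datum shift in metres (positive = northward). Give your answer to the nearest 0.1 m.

The local north axis is (−sin φ cos λ, −sin φ sin λ, cos φ), giving ΔN = 87.194 − 343.354 − 76.324 = -332.48 m.

ΔN = -332.5 m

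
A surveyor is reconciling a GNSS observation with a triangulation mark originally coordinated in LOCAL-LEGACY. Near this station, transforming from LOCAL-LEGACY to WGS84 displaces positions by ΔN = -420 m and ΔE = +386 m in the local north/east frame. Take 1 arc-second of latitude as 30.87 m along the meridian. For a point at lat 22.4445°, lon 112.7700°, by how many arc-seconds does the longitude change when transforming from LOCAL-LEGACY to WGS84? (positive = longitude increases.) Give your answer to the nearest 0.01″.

Δλ = 13.53″

At latitude 22.4445°, cos φ = 0.924250.
1″ of longitude at this latitude = 30.87 × cos φ = 28.5316 m, so Δλ = 386.0 / 28.5316 = 13.529″.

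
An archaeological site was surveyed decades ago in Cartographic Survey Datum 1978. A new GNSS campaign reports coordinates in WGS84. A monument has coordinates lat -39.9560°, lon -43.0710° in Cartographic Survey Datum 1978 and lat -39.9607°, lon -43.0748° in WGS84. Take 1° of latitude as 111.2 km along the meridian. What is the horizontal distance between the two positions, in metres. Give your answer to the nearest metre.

615 m

Δφ = -39.9607° − -39.9560° = -0.0047°; Δλ = -43.0748° − -43.0710° = -0.0038°.
ΔN = Δφ × 111200 = -522.6 m; ΔE = Δλ × 111200 × cos(-39.9560°) = -0.0038 × 111200 × 0.766538 = -323.9 m.
Distance = √(ΔE² + ΔN²) = √((-323.9)² + (-522.6)²) = 614.9 m.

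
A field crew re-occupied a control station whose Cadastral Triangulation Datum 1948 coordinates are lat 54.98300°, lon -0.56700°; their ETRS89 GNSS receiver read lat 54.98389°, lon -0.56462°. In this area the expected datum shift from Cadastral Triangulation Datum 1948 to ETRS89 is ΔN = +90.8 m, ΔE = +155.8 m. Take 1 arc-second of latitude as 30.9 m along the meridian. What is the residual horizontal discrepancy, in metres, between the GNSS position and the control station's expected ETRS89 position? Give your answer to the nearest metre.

Observed coordinate differences: Δφ = +0.00089°, Δλ = +0.00238°.
Converting to metres (1° lat = 111240 m, cos φ = 0.573819): observed ΔN = 99.0 m, observed ΔE = 151.9 m.
Subtracting the expected shift leaves a residual of 99.0 − (90.8) = 8.2 m north and 151.9 − (155.8) = -3.9 m east.
Residual distance = √(8.2² + (-3.9)²) = 9.1 m.

9 m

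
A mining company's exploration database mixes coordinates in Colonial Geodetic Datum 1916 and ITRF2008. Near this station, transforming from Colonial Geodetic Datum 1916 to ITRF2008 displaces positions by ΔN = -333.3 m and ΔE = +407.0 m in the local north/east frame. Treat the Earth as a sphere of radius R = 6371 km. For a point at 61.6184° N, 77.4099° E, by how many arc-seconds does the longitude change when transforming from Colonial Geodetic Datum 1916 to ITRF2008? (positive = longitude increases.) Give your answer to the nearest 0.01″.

Δλ = 27.72″

At latitude 61.6184°, cos φ = 0.475342.
One radian of longitude at latitude φ spans R cos φ, so Δλ = ΔE / (R cos φ) = 407.0 / (6371000 × 0.475342) = 1.3439e-04 rad = 27.721″.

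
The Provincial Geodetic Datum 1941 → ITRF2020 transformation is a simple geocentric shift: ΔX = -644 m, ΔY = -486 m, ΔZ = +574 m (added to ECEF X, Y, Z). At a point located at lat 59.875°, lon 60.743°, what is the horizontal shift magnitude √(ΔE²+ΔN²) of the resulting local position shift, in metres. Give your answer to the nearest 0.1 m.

982.1 m

The local east axis at (φ, λ) is (−sin λ, cos λ, 0), so ΔE = −sin(60.743°)·(-644) + cos(60.743°)·(-486) = 324.33 m.
The local north axis is (−sin φ cos λ, −sin φ sin λ, cos φ), giving ΔN = 272.229 + 366.735 + 288.084 = 927.05 m.
Horizontal magnitude = √(ΔE² + ΔN²) = √(324.33² + 927.05²) = 982.14 m.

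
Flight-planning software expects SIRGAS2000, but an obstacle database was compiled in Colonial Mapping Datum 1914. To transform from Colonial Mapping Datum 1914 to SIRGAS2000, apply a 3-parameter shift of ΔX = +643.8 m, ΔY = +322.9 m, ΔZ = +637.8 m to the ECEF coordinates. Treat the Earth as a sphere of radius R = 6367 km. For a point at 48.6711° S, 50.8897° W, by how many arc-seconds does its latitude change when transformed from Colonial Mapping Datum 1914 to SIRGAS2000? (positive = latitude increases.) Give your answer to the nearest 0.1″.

Δφ = 17.4″

sin φ = -0.750931, cos φ = 0.660381, sin λ = -0.775933, cos λ = 0.630815.
North component: ΔN = −sin φ cos λ·ΔX − sin φ sin λ·ΔY + cos φ·ΔZ = −(-0.750931)(0.630815)(643.8) − (-0.750931)(-0.775933)(322.9) + (0.660381)(637.8) = 538.01 m.
1° of latitude spans πR/180 = 111125 m, so Δφ = 538.01 / 111125 × 3600 = 17.429″.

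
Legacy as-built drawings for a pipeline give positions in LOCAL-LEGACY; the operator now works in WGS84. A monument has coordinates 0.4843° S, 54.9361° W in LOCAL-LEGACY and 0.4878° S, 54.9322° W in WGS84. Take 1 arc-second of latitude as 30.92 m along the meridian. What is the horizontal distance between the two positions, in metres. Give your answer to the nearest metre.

583 m

Δφ = -0.4878° − -0.4843° = -0.0035°; Δλ = -54.9322° − -54.9361° = +0.0039°.
1° of latitude = 3600 × 30.92 = 111312 m.
ΔN = Δφ × 111312 = -389.6 m; ΔE = Δλ × 111312 × cos(-0.4843°) = +0.0039 × 111312 × 0.999964 = 434.1 m.
Distance = √(ΔE² + ΔN²) = √(434.1² + (-389.6)²) = 583.3 m.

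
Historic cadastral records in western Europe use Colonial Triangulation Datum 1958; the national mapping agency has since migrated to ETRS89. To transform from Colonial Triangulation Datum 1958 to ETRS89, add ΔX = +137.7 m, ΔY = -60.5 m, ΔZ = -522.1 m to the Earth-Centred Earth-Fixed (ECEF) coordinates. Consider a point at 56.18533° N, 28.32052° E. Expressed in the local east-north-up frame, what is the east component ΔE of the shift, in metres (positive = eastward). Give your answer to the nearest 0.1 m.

At φ = 56.18533°, λ = 28.32052°: sin φ = 0.830842, cos φ = 0.556508, sin λ = 0.474404, cos λ = 0.880308.
ΔE = −sin λ·ΔX + cos λ·ΔY = −(0.474404)·(137.7) + (0.880308)·(-60.5) = -118.58 m.

ΔE = -118.6 m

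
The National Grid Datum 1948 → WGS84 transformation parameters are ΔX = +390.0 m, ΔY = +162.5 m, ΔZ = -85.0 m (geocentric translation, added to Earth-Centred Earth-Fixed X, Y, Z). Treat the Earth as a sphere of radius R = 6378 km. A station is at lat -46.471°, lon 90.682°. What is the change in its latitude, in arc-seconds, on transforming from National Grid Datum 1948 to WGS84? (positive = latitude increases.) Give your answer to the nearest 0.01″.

sin φ = -0.725026, cos φ = 0.688722, sin λ = 0.999929, cos λ = -0.011903.
North component: ΔN = −sin φ cos λ·ΔX − sin φ sin λ·ΔY + cos φ·ΔZ = −(-0.725026)(-0.011903)(390.0) − (-0.725026)(0.999929)(162.5) + (0.688722)(-85.0) = 55.90 m.
1° of latitude spans πR/180 = 111317 m, so Δφ = 55.90 / 111317 × 3600 = 1.808″.

Δφ = 1.81″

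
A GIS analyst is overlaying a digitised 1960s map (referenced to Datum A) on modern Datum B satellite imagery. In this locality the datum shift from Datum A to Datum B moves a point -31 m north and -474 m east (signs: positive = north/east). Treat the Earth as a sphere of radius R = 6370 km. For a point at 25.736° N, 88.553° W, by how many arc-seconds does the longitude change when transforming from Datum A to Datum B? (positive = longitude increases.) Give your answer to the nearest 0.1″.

At latitude 25.736°, cos φ = 0.900804.
One radian of longitude at latitude φ spans R cos φ, so Δλ = ΔE / (R cos φ) = -474.0 / (6370000 × 0.900804) = -8.2605e-05 rad = -17.039″.

Δλ = -17.0″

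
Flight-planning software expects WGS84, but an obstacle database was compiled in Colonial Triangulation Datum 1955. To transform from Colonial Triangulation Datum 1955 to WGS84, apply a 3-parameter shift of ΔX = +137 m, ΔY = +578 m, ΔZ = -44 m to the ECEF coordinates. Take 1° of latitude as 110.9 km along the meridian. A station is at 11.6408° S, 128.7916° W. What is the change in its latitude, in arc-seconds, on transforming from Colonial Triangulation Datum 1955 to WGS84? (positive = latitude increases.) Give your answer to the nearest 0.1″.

sin φ = -0.201775, cos φ = 0.979432, sin λ = -0.779430, cos λ = -0.626490.
North component: ΔN = −sin φ cos λ·ΔX − sin φ sin λ·ΔY + cos φ·ΔZ = −(-0.201775)(-0.626490)(137) − (-0.201775)(-0.779430)(578) + (0.979432)(-44) = -151.32 m.
1° of latitude spans 110900 m, so Δφ = -151.32 / 110900 × 3600 = -4.912″.

Δφ = -4.9″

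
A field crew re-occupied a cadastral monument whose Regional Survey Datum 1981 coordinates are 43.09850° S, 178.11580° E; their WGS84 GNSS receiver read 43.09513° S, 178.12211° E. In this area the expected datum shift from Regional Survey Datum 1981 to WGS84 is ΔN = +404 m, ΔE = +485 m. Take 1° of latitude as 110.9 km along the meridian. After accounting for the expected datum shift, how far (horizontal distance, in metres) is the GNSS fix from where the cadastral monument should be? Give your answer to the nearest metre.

Observed coordinate differences: Δφ = +0.00337°, Δλ = +0.00631°.
Converting to metres (1° lat = 110900 m, cos φ = 0.730180): observed ΔN = 373.7 m, observed ΔE = 511.0 m.
Subtracting the expected shift leaves a residual of 373.7 − (404) = -30.3 m north and 511.0 − (485) = 26.0 m east.
Residual distance = √((-30.3)² + 26.0²) = 39.9 m.

40 m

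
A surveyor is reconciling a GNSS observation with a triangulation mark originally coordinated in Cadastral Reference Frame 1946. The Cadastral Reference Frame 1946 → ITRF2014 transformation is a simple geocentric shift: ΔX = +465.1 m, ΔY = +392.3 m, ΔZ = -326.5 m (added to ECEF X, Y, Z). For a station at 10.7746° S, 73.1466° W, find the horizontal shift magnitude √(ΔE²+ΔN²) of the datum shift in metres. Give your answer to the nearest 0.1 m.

At φ = -10.7746°, λ = -73.1466°: sin φ = -0.186946, cos φ = 0.982370, sin λ = -0.957050, cos λ = 0.289924.
ΔE = −sin λ·ΔX + cos λ·ΔY = −(-0.957050)·(465.1) + (0.289924)·(392.3) = 558.86 m.
ΔN = −sin φ cos λ·ΔX − sin φ sin λ·ΔY + cos φ·ΔZ = −(-0.186946)(0.289924)(465.1) − (-0.186946)(-0.957050)(392.3) + (0.982370)(-326.5) = -365.72 m.
Horizontal magnitude = √(ΔE² + ΔN²) = √(558.86² + (-365.72)²) = 667.89 m.

667.9 m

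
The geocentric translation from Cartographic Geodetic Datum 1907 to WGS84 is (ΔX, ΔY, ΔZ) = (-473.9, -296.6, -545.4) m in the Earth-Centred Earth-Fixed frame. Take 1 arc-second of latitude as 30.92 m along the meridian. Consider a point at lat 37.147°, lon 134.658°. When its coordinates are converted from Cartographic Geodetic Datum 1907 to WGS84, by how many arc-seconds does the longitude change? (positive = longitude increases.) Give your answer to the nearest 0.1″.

sin φ = 0.603862, cos φ = 0.797089, sin λ = 0.711315, cos λ = -0.702873.
East component: ΔE = −sin λ·ΔX + cos λ·ΔY = −(0.711315)(-473.9) + (-0.702873)(-296.6) = 545.56 m.
1° of latitude spans 3600 × 30.92 = 111312 m; at latitude φ, 1° of longitude spans that × cos φ = 88725.6 m, so Δλ = 545.56 / 88725.6 × 3600 = 22.136″.

Δλ = 22.1″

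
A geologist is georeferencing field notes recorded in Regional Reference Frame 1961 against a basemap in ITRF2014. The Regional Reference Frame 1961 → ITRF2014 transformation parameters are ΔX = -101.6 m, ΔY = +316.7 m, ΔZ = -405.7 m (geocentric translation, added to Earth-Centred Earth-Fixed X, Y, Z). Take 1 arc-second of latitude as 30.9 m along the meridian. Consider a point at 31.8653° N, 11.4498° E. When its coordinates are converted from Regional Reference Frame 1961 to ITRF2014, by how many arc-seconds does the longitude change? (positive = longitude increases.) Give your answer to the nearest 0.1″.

Δλ = 12.6″

sin φ = 0.527924, cos φ = 0.849292, sin λ = 0.198509, cos λ = 0.980099.
East component: ΔE = −sin λ·ΔX + cos λ·ΔY = −(0.198509)(-101.6) + (0.980099)(316.7) = 330.57 m.
1° of latitude spans 3600 × 30.90 = 111240 m; at latitude φ, 1° of longitude spans that × cos φ = 94475.2 m, so Δλ = 330.57 / 94475.2 × 3600 = 12.596″.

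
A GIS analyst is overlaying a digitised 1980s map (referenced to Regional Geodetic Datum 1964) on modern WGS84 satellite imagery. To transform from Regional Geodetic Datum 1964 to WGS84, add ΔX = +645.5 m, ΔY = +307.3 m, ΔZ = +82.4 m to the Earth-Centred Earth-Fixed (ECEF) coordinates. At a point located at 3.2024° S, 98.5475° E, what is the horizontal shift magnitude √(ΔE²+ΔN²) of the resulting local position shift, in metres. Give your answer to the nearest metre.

The local east axis at (φ, λ) is (−sin λ, cos λ, 0), so ΔE = −sin(98.5475°)·645.5 + cos(98.5475°)·307.3 = -684.00 m.
The local north axis is (−sin φ cos λ, −sin φ sin λ, cos φ), giving ΔN = -5.360 + 16.976 + 82.271 = 93.89 m.
Horizontal magnitude = √(ΔE² + ΔN²) = √((-684.00)² + 93.89²) = 690.42 m.

690 m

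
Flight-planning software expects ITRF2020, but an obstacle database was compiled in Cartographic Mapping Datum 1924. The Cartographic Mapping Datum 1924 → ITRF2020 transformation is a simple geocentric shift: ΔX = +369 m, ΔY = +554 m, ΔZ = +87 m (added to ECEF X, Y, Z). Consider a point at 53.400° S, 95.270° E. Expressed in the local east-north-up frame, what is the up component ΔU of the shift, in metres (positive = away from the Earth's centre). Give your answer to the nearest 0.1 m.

At φ = -53.400°, λ = 95.270°: sin φ = -0.802817, cos φ = 0.596225, sin λ = 0.995773, cos λ = -0.091849.
ΔU = cos φ cos λ·ΔX + cos φ sin λ·ΔY + sin φ·ΔZ = (0.596225)(-0.091849)(369) + (0.596225)(0.995773)(554) + (-0.802817)(87) = 238.86 m.

ΔU = 238.9 m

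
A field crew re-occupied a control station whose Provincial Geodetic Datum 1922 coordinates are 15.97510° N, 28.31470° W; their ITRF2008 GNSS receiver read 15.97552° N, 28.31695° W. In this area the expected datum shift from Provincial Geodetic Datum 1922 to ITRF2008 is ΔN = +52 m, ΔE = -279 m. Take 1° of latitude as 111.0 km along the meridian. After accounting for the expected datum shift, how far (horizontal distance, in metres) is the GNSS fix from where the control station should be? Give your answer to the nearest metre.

Observed coordinate differences: Δφ = +0.00042°, Δλ = -0.00225°.
Converting to metres (1° lat = 111000 m, cos φ = 0.961381): observed ΔN = 46.6 m, observed ΔE = -240.1 m.
Subtracting the expected shift leaves a residual of 46.6 − (52) = -5.4 m north and -240.1 − (-279) = 38.9 m east.
Residual distance = √((-5.4)² + 38.9²) = 39.3 m.

39 m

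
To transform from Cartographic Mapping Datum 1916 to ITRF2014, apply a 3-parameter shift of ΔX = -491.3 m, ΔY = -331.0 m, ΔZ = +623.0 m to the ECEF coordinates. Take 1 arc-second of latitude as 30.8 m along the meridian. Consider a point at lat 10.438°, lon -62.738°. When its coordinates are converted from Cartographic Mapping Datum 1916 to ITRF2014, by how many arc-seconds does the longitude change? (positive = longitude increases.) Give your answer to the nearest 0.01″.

sin φ = 0.181171, cos φ = 0.983452, sin λ = -0.888921, cos λ = 0.458060.
East component: ΔE = −sin λ·ΔX + cos λ·ΔY = −(-0.888921)(-491.3) + (0.458060)(-331.0) = -588.34 m.
1° of latitude spans 3600 × 30.80 = 110880 m; at latitude φ, 1° of longitude spans that × cos φ = 109045.1 m, so Δλ = -588.34 / 109045.1 × 3600 = -19.424″.

Δλ = -19.42″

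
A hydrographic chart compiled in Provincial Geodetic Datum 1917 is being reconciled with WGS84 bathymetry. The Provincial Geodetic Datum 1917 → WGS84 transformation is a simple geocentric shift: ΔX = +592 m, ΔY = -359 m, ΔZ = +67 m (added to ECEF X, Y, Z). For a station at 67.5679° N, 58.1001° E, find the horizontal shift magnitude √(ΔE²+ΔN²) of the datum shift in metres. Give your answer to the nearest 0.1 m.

692.5 m

At φ = 67.5679°, λ = 58.1001°: sin φ = 0.924332, cos φ = 0.381588, sin λ = 0.848973, cos λ = 0.528437.
ΔE = −sin λ·ΔX + cos λ·ΔY = −(0.848973)·(592) + (0.528437)·(-359) = -692.30 m.
ΔN = −sin φ cos λ·ΔX − sin φ sin λ·ΔY + cos φ·ΔZ = −(0.924332)(0.528437)(592) − (0.924332)(0.848973)(-359) + (0.381588)(67) = 18.12 m.
Horizontal magnitude = √(ΔE² + ΔN²) = √((-692.30)² + 18.12²) = 692.54 m.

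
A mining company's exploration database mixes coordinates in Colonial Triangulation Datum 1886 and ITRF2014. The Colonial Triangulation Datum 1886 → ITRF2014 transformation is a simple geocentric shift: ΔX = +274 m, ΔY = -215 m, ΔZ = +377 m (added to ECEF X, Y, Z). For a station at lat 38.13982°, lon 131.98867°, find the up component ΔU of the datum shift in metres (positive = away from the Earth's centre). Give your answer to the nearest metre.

At φ = 38.13982°, λ = 131.98867°: sin φ = 0.617583, cos φ = 0.786506, sin λ = 0.743277, cos λ = -0.668984.
ΔU = cos φ cos λ·ΔX + cos φ sin λ·ΔY + sin φ·ΔZ = (0.786506)(-0.668984)(274) + (0.786506)(0.743277)(-215) + (0.617583)(377) = -37.03 m.

ΔU = -37 m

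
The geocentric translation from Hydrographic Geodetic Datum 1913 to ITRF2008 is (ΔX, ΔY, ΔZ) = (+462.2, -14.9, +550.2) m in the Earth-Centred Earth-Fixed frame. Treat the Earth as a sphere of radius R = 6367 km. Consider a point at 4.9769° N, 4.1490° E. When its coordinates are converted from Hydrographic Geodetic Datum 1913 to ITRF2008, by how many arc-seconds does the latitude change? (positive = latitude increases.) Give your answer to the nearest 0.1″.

Δφ = 16.5″

sin φ = 0.086754, cos φ = 0.996230, sin λ = 0.072350, cos λ = 0.997379.
North component: ΔN = −sin φ cos λ·ΔX − sin φ sin λ·ΔY + cos φ·ΔZ = −(0.086754)(0.997379)(462.2) − (0.086754)(0.072350)(-14.9) + (0.996230)(550.2) = 508.23 m.
1° of latitude spans πR/180 = 111125 m, so Δφ = 508.23 / 111125 × 3600 = 16.464″.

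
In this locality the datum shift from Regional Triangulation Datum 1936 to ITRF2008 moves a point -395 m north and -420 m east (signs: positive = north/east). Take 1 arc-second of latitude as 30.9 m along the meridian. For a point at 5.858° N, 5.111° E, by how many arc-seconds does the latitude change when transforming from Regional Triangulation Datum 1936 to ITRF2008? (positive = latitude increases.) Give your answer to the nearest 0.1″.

Δφ = -12.8″

1″ of latitude = 30.90 m, so Δφ = -395.0 / 30.90 = -12.783″.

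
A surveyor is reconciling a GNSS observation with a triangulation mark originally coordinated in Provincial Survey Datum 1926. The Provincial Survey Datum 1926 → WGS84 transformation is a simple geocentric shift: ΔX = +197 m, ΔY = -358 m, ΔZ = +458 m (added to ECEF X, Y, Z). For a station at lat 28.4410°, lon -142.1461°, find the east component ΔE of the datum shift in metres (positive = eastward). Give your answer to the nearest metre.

ΔE = 404 m

At φ = 28.4410°, λ = -142.1461°: sin φ = 0.476254, cos φ = 0.879308, sin λ = -0.613650, cos λ = -0.789578.
ΔE = −sin λ·ΔX + cos λ·ΔY = −(-0.613650)·(197) + (-0.789578)·(-358) = 403.56 m.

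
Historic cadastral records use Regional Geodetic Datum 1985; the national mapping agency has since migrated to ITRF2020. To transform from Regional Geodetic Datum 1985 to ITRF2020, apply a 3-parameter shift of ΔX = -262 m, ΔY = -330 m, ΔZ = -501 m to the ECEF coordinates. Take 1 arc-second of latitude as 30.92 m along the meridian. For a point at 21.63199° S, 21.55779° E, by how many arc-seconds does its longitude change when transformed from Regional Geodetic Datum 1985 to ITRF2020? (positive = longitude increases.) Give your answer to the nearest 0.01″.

Δλ = -7.33″

sin φ = -0.368644, cos φ = 0.929571, sin λ = 0.367439, cos λ = 0.930047.
East component: ΔE = −sin λ·ΔX + cos λ·ΔY = −(0.367439)(-262) + (0.930047)(-330) = -210.65 m.
1° of latitude spans 3600 × 30.92 = 111312 m; at latitude φ, 1° of longitude spans that × cos φ = 103472.4 m, so Δλ = -210.65 / 103472.4 × 3600 = -7.329″.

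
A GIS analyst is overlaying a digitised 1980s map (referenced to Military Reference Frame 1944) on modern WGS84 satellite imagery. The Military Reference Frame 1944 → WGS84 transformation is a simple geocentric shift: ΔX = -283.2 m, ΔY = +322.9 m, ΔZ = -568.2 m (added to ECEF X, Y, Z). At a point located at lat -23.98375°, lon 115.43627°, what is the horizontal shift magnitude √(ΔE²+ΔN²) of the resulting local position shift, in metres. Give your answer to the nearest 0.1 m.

The local east axis at (φ, λ) is (−sin λ, cos λ, 0), so ΔE = −sin(115.43627°)·(-283.2) + cos(115.43627°)·322.9 = 117.06 m.
The local north axis is (−sin φ cos λ, −sin φ sin λ, cos φ), giving ΔN = 49.442 + 118.529 − 519.142 = -351.17 m.
Horizontal magnitude = √(ΔE² + ΔN²) = √(117.06² + (-351.17)²) = 370.17 m.

370.2 m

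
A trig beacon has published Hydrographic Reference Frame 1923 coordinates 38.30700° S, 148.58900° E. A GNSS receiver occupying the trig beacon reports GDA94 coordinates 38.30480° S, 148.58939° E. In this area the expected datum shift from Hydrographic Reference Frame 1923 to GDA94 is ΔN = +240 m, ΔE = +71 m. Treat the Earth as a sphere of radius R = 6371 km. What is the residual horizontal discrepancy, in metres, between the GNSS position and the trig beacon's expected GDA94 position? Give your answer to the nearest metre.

37 m

Observed coordinate differences: Δφ = +0.00220°, Δλ = +0.00039°.
Converting to metres (1° lat = 111195 m, cos φ = 0.784701): observed ΔN = 244.6 m, observed ΔE = 34.0 m.
Subtracting the expected shift leaves a residual of 244.6 − (240) = 4.6 m north and 34.0 − (71) = -37.0 m east.
Residual distance = √(4.6² + (-37.0)²) = 37.3 m.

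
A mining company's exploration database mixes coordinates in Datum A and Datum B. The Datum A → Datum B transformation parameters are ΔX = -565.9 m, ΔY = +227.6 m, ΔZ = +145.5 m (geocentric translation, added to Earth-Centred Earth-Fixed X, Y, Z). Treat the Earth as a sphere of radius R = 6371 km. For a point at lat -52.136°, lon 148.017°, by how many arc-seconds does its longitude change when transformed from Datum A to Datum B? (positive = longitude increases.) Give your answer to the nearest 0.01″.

sin φ = -0.789470, cos φ = 0.613789, sin λ = 0.529668, cos λ = -0.848205.
East component: ΔE = −sin λ·ΔX + cos λ·ΔY = −(0.529668)(-565.9) + (-0.848205)(227.6) = 106.69 m.
1° of latitude spans πR/180 = 111195 m; at latitude φ, 1° of longitude spans that × cos φ = 68250.3 m, so Δλ = 106.69 / 68250.3 × 3600 = 5.627″.

Δλ = 5.63″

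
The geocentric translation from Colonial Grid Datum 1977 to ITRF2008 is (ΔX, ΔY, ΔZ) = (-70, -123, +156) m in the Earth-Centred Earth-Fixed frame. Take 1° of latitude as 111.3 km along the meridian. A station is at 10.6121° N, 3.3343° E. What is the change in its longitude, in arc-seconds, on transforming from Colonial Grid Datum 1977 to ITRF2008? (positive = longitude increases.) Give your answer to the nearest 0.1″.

sin φ = 0.184159, cos φ = 0.982896, sin λ = 0.058162, cos λ = 0.998307.
East component: ΔE = −sin λ·ΔX + cos λ·ΔY = −(0.058162)(-70) + (0.998307)(-123) = -118.72 m.
1° of latitude spans 111300 m; at latitude φ, 1° of longitude spans that × cos φ = 109396.4 m, so Δλ = -118.72 / 109396.4 × 3600 = -3.907″.

Δλ = -3.9″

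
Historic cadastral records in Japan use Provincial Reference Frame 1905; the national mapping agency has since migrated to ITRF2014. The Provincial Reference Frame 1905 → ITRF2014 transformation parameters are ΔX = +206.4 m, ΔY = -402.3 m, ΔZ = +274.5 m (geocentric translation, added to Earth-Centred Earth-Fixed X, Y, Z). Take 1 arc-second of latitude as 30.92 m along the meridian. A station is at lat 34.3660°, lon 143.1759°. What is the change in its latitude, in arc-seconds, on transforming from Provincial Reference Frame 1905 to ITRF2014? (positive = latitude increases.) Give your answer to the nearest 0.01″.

Δφ = 14.75″

sin φ = 0.564477, cos φ = 0.825449, sin λ = 0.599360, cos λ = -0.800479.
North component: ΔN = −sin φ cos λ·ΔX − sin φ sin λ·ΔY + cos φ·ΔZ = −(0.564477)(-0.800479)(206.4) − (0.564477)(0.599360)(-402.3) + (0.825449)(274.5) = 455.96 m.
1° of latitude spans 3600 × 30.92 = 111312 m, so Δφ = 455.96 / 111312 × 3600 = 14.746″.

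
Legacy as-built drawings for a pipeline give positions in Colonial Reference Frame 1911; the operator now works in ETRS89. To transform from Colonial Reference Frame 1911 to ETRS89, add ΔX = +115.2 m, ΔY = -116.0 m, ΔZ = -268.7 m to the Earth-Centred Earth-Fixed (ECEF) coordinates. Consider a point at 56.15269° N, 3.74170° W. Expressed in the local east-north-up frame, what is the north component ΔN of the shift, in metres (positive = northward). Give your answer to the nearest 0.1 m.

ΔN = -251.4 m

At φ = 56.15269°, λ = -3.74170°: sin φ = 0.830525, cos φ = 0.556982, sin λ = -0.065259, cos λ = 0.997868.
ΔN = −sin φ cos λ·ΔX − sin φ sin λ·ΔY + cos φ·ΔZ = −(0.830525)(0.997868)(115.2) − (0.830525)(-0.065259)(-116.0) + (0.556982)(-268.7) = -251.42 m.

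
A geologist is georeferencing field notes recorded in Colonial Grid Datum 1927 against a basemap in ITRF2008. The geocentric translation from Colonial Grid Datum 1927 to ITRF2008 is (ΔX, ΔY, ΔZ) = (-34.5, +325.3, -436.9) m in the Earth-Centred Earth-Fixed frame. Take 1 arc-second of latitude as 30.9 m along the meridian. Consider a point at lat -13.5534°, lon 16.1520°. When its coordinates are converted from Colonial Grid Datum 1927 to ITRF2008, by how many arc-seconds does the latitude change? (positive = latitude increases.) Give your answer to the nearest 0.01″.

sin φ = -0.234352, cos φ = 0.972152, sin λ = 0.278187, cos λ = 0.960527.
North component: ΔN = −sin φ cos λ·ΔX − sin φ sin λ·ΔY + cos φ·ΔZ = −(-0.234352)(0.960527)(-34.5) − (-0.234352)(0.278187)(325.3) + (0.972152)(-436.9) = -411.29 m.
1° of latitude spans 3600 × 30.90 = 111240 m, so Δφ = -411.29 / 111240 × 3600 = -13.310″.

Δφ = -13.31″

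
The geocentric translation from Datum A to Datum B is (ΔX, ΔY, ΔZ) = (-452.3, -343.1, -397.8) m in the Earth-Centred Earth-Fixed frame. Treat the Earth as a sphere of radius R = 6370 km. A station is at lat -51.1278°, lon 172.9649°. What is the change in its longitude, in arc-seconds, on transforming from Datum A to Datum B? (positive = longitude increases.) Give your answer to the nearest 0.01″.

sin φ = -0.778548, cos φ = 0.627585, sin λ = 0.122477, cos λ = -0.992471.
East component: ΔE = −sin λ·ΔX + cos λ·ΔY = −(0.122477)(-452.3) + (-0.992471)(-343.1) = 395.91 m.
1° of latitude spans πR/180 = 111177 m; at latitude φ, 1° of longitude spans that × cos φ = 69773.4 m, so Δλ = 395.91 / 69773.4 × 3600 = 20.427″.

Δλ = 20.43″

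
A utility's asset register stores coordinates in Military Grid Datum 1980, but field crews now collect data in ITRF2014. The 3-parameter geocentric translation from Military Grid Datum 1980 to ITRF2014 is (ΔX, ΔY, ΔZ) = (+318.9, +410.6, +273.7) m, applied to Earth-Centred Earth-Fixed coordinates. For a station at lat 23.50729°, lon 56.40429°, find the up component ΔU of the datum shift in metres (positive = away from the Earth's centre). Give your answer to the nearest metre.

The local up (radial) axis is (cos φ cos λ, cos φ sin λ, sin φ), giving ΔU = 161.812 + 313.630 + 109.170 = 584.61 m.

ΔU = 585 m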